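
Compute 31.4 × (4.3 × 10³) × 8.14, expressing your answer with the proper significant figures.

1.1 × 10⁶

31.4 × (4.3 × 10³) × 8.14 = 1099062.8
Multiplication/division keeps the fewest significant figures: 31.4 → 3 s.f., 4.3 × 10³ → 2 s.f., 8.14 → 3 s.f.; limit is 2.
Rounded to 2 significant figures: 1.1 × 10⁶.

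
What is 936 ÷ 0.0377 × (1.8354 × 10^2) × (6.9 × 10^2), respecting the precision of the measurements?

936 ÷ 0.0377 × (1.8354 × 10^2) × (6.9 × 10^2) = 3.14423006897 × 10^9…
Multiplication/division keeps the fewest significant figures: 936 → 3 s.f., 0.0377 → 3 s.f., 1.8354 × 10^2 → 5 s.f., 6.9 × 10^2 → 2 s.f.; limit is 2.
Rounded to 2 significant figures: 3.1 × 10^9.

3.1 × 10^9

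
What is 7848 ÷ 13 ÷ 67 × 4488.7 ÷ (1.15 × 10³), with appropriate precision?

35

7848 ÷ 13 ÷ 67 × 4488.7 ÷ (1.15 × 10³) = 35.1692882743…
Multiplication/division keeps the fewest significant figures: 7848 → 4 s.f., 13 → 2 s.f., 67 → 2 s.f., 4488.7 → 5 s.f., 1.15 × 10³ → 3 s.f.; limit is 2.
Rounded to 2 significant figures: 35.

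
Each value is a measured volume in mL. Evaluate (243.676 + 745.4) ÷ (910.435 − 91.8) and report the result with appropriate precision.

1.208

243.676 + 745.4 = 989.076, limited to 1 d.p. → 4 s.f.; 910.435 − 91.8 = 818.635, limited to 1 d.p. → 4 s.f.
Carrying full precision, 989.076 ÷ 818.635 = 1.2082014573…; keep min(4, 4) = 4 s.f.
Rounded to 4 significant figures: 1.208.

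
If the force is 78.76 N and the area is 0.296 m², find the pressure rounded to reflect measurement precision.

266 Pa

pressure = 78.76 N ÷ 0.296 m² = 266.081081081… Pa.
78.76 has 4 significant figures; 0.296 has 3.
Division/multiplication keeps the fewest: 3 significant figures.
Rounded: 266 Pa.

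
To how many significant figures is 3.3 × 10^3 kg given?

2

3.3 × 10^3: in scientific notation every digit of the coefficient is significant.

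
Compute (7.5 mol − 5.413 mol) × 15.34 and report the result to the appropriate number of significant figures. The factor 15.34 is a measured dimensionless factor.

32 mol

7.5 mol − 5.413 mol = 2.087 mol; the difference is limited to 1 decimal place (2 s.f.).
Carrying full precision, 2.087 × 15.34 = 32.01458 mol; 15.34 has 4 s.f., so the result keeps min(2, 4) = 2 s.f.
Rounded to 2 significant figures: 32 mol.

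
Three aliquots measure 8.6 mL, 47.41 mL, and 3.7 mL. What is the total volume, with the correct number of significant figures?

59.7 mL

8.6 mL + 47.41 mL + 3.7 mL = 59.71 mL.
Addition/subtraction keeps the fewest decimal places: 8.6 → 1 decimal place, 47.41 → 2 decimal places, 3.7 → 1 decimal place; limit is 1.
Rounded to 1 decimal place: 59.7 mL.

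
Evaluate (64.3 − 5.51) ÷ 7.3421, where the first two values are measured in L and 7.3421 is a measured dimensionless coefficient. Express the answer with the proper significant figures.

8.01 L

64.3 L − 5.51 L = 58.79 L; the difference is limited to 1 decimal place (3 s.f.).
Carrying full precision, 58.79 ÷ 7.3421 = 8.00724588333… L; 7.3421 has 5 s.f., so the result keeps min(3, 5) = 3 s.f.
Rounded to 3 significant figures: 8.01 L.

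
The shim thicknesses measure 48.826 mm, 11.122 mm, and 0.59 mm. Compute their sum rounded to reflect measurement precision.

60.54 mm

48.826 mm + 11.122 mm + 0.59 mm = 60.538 mm.
Addition/subtraction keeps the fewest decimal places: 48.826 → 3 decimal places, 11.122 → 3 decimal places, 0.59 → 2 decimal places; limit is 2.
Rounded to 2 decimal places: 60.54 mm.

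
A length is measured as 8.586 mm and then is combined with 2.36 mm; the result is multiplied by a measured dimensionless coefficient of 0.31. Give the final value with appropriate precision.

8.586 mm + 2.36 mm = 10.946 mm; the sum is limited to 2 decimal places (4 s.f.).
Carrying full precision, 10.946 × 0.31 = 3.39326 mm; 0.31 has 2 s.f., so the result keeps min(4, 2) = 2 s.f.
Rounded to 2 significant figures: 3.4 mm.

3.4 mm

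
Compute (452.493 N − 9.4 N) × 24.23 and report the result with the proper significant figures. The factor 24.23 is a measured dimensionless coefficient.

452.493 N − 9.4 N = 443.093 N; the difference is limited to 1 decimal place (4 s.f.).
Carrying full precision, 443.093 × 24.23 = 10736.14339 N; 24.23 has 4 s.f., so the result keeps min(4, 4) = 4 s.f.
Rounded to 4 significant figures: 1.074 × 10^4 N.

1.074 × 10^4 N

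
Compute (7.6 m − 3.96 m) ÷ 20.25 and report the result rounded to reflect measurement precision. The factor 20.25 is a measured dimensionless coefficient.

7.6 m − 3.96 m = 3.64 m; the difference is limited to 1 decimal place (2 s.f.).
Carrying full precision, 3.64 ÷ 20.25 = 0.17975308642… m; 20.25 has 4 s.f., so the result keeps min(2, 4) = 2 s.f.
Rounded to 2 significant figures: 0.18 m.

0.18 m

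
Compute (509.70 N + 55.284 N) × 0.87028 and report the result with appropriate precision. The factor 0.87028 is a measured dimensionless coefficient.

4.9169 × 10^2 N

509.70 N + 55.284 N = 564.984 N; the sum is limited to 2 decimal places (5 s.f.).
Carrying full precision, 564.984 × 0.87028 = 491.69427552 N; 0.87028 has 5 s.f., so the result keeps min(5, 5) = 5 s.f.
Rounded to 5 significant figures: 4.9169 × 10^2 N.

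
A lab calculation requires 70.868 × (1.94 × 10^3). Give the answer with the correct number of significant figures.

70.868 × (1.94 × 10^3) = 137483.92
Multiplication/division keeps the fewest significant figures: 70.868 → 5 s.f., 1.94 × 10^3 → 3 s.f.; limit is 3.
Rounded to 3 significant figures: 1.37 × 10^5.

1.37 × 10^5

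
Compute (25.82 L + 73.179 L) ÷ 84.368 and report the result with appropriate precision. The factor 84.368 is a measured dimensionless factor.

1.173 L

25.82 L + 73.179 L = 98.999 L; the sum is limited to 2 decimal places (4 s.f.).
Carrying full precision, 98.999 ÷ 84.368 = 1.17341883178… L; 84.368 has 5 s.f., so the result keeps min(4, 5) = 4 s.f.
Rounded to 4 significant figures: 1.173 L.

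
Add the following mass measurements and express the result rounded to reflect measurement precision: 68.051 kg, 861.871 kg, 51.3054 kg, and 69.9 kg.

68.051 kg + 861.871 kg + 51.3054 kg + 69.9 kg = 1051.1274 kg.
Addition/subtraction keeps the fewest decimal places: 68.051 → 3 decimal places, 861.871 → 3 decimal places, 51.3054 → 4 decimal places, 69.9 → 1 decimal place; limit is 1.
Rounded to 1 decimal place: 1051.1 kg.

1051.1 kg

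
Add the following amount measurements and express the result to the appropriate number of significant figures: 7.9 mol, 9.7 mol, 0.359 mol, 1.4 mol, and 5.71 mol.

7.9 mol + 9.7 mol + 0.359 mol + 1.4 mol + 5.71 mol = 25.069 mol.
Addition/subtraction keeps the fewest decimal places: 7.9 → 1 decimal place, 9.7 → 1 decimal place, 0.359 → 3 decimal places, 1.4 → 1 decimal place, 5.71 → 2 decimal places; limit is 1.
Rounded to 1 decimal place: 25.1 mol.

25.1 mol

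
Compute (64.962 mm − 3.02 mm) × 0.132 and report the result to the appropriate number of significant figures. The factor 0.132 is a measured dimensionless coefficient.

8.18 mm

64.962 mm − 3.02 mm = 61.942 mm; the difference is limited to 2 decimal places (4 s.f.).
Carrying full precision, 61.942 × 0.132 = 8.176344 mm; 0.132 has 3 s.f., so the result keeps min(4, 3) = 3 s.f.
Rounded to 3 significant figures: 8.18 mm.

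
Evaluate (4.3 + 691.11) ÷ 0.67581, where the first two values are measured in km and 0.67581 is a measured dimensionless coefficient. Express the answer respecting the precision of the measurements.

1029 km

4.3 km + 691.11 km = 695.41 km; the sum is limited to 1 decimal place (4 s.f.).
Carrying full precision, 695.41 ÷ 0.67581 = 1029.00223436… km; 0.67581 has 5 s.f., so the result keeps min(4, 5) = 4 s.f.
Rounded to 4 significant figures: 1029 km.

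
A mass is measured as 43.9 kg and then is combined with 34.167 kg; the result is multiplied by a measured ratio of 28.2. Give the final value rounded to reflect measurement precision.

2.20 × 10³ kg

43.9 kg + 34.167 kg = 78.067 kg; the sum is limited to 1 decimal place (3 s.f.).
Carrying full precision, 78.067 × 28.2 = 2201.4894 kg; 28.2 has 3 s.f., so the result keeps min(3, 3) = 3 s.f.
Rounded to 3 significant figures: 2.20 × 10³ kg.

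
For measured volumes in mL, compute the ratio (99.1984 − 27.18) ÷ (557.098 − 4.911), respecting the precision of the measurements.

0.1304

99.1984 − 27.18 = 72.0184, limited to 2 d.p. → 4 s.f.; 557.098 − 4.911 = 552.187, limited to 3 d.p. → 6 s.f.
Carrying full precision, 72.0184 ÷ 552.187 = 0.130423932472…; keep min(4, 6) = 4 s.f.
Rounded to 4 significant figures: 0.1304.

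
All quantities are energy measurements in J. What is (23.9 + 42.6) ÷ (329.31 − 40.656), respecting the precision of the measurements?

0.230

23.9 + 42.6 = 66.5, limited to 1 d.p. → 3 s.f.; 329.31 − 40.656 = 288.654, limited to 2 d.p. → 5 s.f.
Carrying full precision, 66.5 ÷ 288.654 = 0.230379624048…; keep min(3, 5) = 3 s.f.
Rounded to 3 significant figures: 0.230.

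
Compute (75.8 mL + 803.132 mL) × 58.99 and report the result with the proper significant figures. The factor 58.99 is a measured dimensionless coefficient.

5.185 × 10^4 mL

75.8 mL + 803.132 mL = 878.932 mL; the sum is limited to 1 decimal place (4 s.f.).
Carrying full precision, 878.932 × 58.99 = 51848.19868 mL; 58.99 has 4 s.f., so the result keeps min(4, 4) = 4 s.f.
Rounded to 4 significant figures: 5.185 × 10^4 mL.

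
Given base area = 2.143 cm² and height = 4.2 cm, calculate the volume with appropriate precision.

volume = 2.143 cm² × 4.2 cm = 9.0006 cm³.
2.143 has 4 significant figures; 4.2 has 2.
Division/multiplication keeps the fewest: 2 significant figures.
Rounded: 9.0 cm³.

9.0 cm³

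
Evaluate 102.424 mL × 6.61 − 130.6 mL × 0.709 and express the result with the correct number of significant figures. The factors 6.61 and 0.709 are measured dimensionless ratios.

102.424 × 6.61 = 677.02264 → 677 mL (3 s.f., last digit at the 10^0 place).
130.6 × 0.709 = 92.5954 → 92.6 mL (3 s.f., last digit at the 10^-1 place).
Difference: 584.42724 mL; keep the coarser place, 10^0.
Result: 584 mL.

584 mL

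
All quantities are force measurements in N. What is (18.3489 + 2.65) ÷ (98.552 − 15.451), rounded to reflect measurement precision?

0.2527

18.3489 + 2.65 = 20.9989, limited to 2 d.p. → 4 s.f.; 98.552 − 15.451 = 83.101, limited to 3 d.p. → 5 s.f.
Carrying full precision, 20.9989 ÷ 83.101 = 0.252691303354…; keep min(4, 5) = 4 s.f.
Rounded to 4 significant figures: 0.2527.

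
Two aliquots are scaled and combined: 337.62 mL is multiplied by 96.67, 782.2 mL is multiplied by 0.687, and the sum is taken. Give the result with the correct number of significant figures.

337.62 × 96.67 = 32637.7254 → 3.264 × 10⁴ mL (4 s.f., last digit at the 10^1 place).
782.2 × 0.687 = 537.3714 → 537 mL (3 s.f., last digit at the 10^0 place).
Sum: 33175.0968 mL; keep the coarser place, 10^1.
Result: 3.318 × 10⁴ mL.

3.318 × 10⁴ mL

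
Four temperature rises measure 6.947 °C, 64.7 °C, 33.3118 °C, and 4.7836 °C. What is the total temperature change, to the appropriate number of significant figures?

6.947 °C + 64.7 °C + 33.3118 °C + 4.7836 °C = 109.7424 °C.
Addition/subtraction keeps the fewest decimal places: 6.947 → 3 decimal places, 64.7 → 1 decimal place, 33.3118 → 4 decimal places, 4.7836 → 4 decimal places; limit is 1.
Rounded to 1 decimal place: 1.097 × 10^2 °C.

1.097 × 10^2 °C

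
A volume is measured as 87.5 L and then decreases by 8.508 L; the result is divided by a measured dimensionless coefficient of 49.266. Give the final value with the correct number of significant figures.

1.60 L

87.5 L − 8.508 L = 78.992 L; the difference is limited to 1 decimal place (3 s.f.).
Carrying full precision, 78.992 ÷ 49.266 = 1.60337758292… L; 49.266 has 5 s.f., so the result keeps min(3, 5) = 3 s.f.
Rounded to 3 significant figures: 1.60 L.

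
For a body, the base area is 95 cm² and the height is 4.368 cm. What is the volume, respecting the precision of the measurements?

volume = 95 cm² × 4.368 cm = 414.96 cm³.
95 has 2 significant figures; 4.368 has 4.
Division/multiplication keeps the fewest: 2 significant figures.
Rounded: 4.1 × 10² cm³.

4.1 × 10² cm³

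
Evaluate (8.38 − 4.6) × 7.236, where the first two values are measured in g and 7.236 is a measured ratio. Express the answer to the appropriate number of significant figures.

8.38 g − 4.6 g = 3.78 g; the difference is limited to 1 decimal place (2 s.f.).
Carrying full precision, 3.78 × 7.236 = 27.35208 g; 7.236 has 4 s.f., so the result keeps min(2, 4) = 2 s.f.
Rounded to 2 significant figures: 27 g.

27 g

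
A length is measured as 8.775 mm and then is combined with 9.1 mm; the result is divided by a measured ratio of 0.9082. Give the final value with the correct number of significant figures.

8.775 mm + 9.1 mm = 17.875 mm; the sum is limited to 1 decimal place (3 s.f.).
Carrying full precision, 17.875 ÷ 0.9082 = 19.6817881524… mm; 0.9082 has 4 s.f., so the result keeps min(3, 4) = 3 s.f.
Rounded to 3 significant figures: 19.7 mm.

19.7 mm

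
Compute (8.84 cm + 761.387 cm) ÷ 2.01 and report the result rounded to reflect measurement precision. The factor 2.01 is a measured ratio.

8.84 cm + 761.387 cm = 770.227 cm; the sum is limited to 2 decimal places (5 s.f.).
Carrying full precision, 770.227 ÷ 2.01 = 383.197512438… cm; 2.01 has 3 s.f., so the result keeps min(5, 3) = 3 s.f.
Rounded to 3 significant figures: 383 cm.

383 cm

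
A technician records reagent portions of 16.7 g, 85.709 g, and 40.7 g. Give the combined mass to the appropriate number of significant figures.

16.7 g + 85.709 g + 40.7 g = 143.109 g.
Addition/subtraction keeps the fewest decimal places: 16.7 → 1 decimal place, 85.709 → 3 decimal places, 40.7 → 1 decimal place; limit is 1.
Rounded to 1 decimal place: 143.1 g.

143.1 g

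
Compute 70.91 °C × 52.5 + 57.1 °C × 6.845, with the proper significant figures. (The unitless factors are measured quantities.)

4.11 × 10³ °C

70.91 × 52.5 = 3722.775 → 3.72 × 10³ °C (3 s.f., last digit at the 10^1 place).
57.1 × 6.845 = 390.8495 → 391 °C (3 s.f., last digit at the 10^0 place).
Sum: 4113.6245 °C; keep the coarser place, 10^1.
Result: 4.11 × 10³ °C.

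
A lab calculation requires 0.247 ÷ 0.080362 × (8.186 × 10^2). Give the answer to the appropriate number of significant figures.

2.52 × 10^3

0.247 ÷ 0.080362 × (8.186 × 10^2) = 2516.0424081…
Multiplication/division keeps the fewest significant figures: 0.247 → 3 s.f., 0.080362 → 5 s.f., 8.186 × 10^2 → 4 s.f.; limit is 3.
Rounded to 3 significant figures: 2.52 × 10^3.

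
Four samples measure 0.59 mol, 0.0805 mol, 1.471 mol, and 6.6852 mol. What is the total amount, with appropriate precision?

8.83 mol

0.59 mol + 0.0805 mol + 1.471 mol + 6.6852 mol = 8.8267 mol.
Addition/subtraction keeps the fewest decimal places: 0.59 → 2 decimal places, 0.0805 → 4 decimal places, 1.471 → 3 decimal places, 6.6852 → 4 decimal places; limit is 2.
Rounded to 2 decimal places: 8.83 mol.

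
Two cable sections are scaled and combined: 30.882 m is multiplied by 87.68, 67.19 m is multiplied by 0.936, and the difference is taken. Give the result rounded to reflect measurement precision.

30.882 × 87.68 = 2707.73376 → 2708 m (4 s.f., last digit at the 10^0 place).
67.19 × 0.936 = 62.88984 → 62.9 m (3 s.f., last digit at the 10^-1 place).
Difference: 2644.84392 m; keep the coarser place, 10^0.
Result: 2645 m.

2645 m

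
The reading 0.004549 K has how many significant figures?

4

0.004549: leading zeros are not significant.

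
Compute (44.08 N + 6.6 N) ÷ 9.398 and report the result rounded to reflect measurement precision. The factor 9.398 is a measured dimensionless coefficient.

5.39 N

44.08 N + 6.6 N = 50.68 N; the sum is limited to 1 decimal place (3 s.f.).
Carrying full precision, 50.68 ÷ 9.398 = 5.39263673122… N; 9.398 has 4 s.f., so the result keeps min(3, 4) = 3 s.f.
Rounded to 3 significant figures: 5.39 N.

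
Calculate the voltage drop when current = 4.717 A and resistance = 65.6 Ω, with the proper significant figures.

voltage drop = 4.717 A × 65.6 Ω = 309.4352 V.
4.717 has 4 significant figures; 65.6 has 3.
Division/multiplication keeps the fewest: 3 significant figures.
Rounded: 309 V.

309 V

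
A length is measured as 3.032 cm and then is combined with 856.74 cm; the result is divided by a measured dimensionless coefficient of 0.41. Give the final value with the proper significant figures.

3.032 cm + 856.74 cm = 859.772 cm; the sum is limited to 2 decimal places (5 s.f.).
Carrying full precision, 859.772 ÷ 0.41 = 2097.00487805… cm; 0.41 has 2 s.f., so the result keeps min(5, 2) = 2 s.f.
Rounded to 2 significant figures: 2.1 × 10³ cm.

2.1 × 10³ cm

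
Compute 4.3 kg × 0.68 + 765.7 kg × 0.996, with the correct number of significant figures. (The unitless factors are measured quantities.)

766 kg

4.3 × 0.68 = 2.924 → 2.9 kg (2 s.f., last digit at the 10^-1 place).
765.7 × 0.996 = 762.6372 → 763 kg (3 s.f., last digit at the 10^0 place).
Sum: 765.5612 kg; keep the coarser place, 10^0.
Result: 766 kg.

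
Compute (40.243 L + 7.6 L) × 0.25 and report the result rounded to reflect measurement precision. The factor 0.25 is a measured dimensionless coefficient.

40.243 L + 7.6 L = 47.843 L; the sum is limited to 1 decimal place (3 s.f.).
Carrying full precision, 47.843 × 0.25 = 11.96075 L; 0.25 has 2 s.f., so the result keeps min(3, 2) = 2 s.f.
Rounded to 2 significant figures: 12 L.

12 L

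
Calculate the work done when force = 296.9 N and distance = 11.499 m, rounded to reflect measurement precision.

work done = 296.9 N × 11.499 m = 3414.0531 J.
296.9 has 4 significant figures; 11.499 has 5.
Division/multiplication keeps the fewest: 4 significant figures.
Rounded: 3414 J.

3414 J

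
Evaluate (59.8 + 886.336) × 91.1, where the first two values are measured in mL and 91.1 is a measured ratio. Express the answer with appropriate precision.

8.62 × 10^4 mL

59.8 mL + 886.336 mL = 946.136 mL; the sum is limited to 1 decimal place (4 s.f.).
Carrying full precision, 946.136 × 91.1 = 86192.9896 mL; 91.1 has 3 s.f., so the result keeps min(4, 3) = 3 s.f.
Rounded to 3 significant figures: 8.62 × 10^4 mL.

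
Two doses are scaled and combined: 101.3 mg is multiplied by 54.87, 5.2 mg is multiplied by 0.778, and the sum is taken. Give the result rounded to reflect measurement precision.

5562 mg

101.3 × 54.87 = 5558.331 → 5558 mg (4 s.f., last digit at the 10^0 place).
5.2 × 0.778 = 4.0456 → 4.0 mg (2 s.f., last digit at the 10^-1 place).
Sum: 5562.3766 mg; keep the coarser place, 10^0.
Result: 5562 mg.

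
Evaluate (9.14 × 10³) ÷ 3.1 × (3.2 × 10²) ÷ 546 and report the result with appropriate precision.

(9.14 × 10³) ÷ 3.1 × (3.2 × 10²) ÷ 546 = 1727.99243767…
Multiplication/division keeps the fewest significant figures: 9.14 × 10³ → 3 s.f., 3.1 → 2 s.f., 3.2 × 10² → 2 s.f., 546 → 3 s.f.; limit is 2.
Rounded to 2 significant figures: 1.7 × 10³.

1.7 × 10³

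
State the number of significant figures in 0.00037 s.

2

0.00037: leading zeros are not significant.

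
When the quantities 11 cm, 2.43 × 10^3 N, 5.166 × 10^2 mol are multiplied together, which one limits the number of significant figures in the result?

11 cm → 2 s.f.; 2.43 × 10^3 N → 3 s.f.; 5.166 × 10^2 mol → 4 s.f.
The fewest is 2 significant figures, from 11 cm.

11 cm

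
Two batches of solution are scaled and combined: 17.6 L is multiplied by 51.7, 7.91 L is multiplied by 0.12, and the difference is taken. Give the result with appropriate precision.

17.6 × 51.7 = 909.92 → 9.10 × 10^2 L (3 s.f., last digit at the 10^0 place).
7.91 × 0.12 = 0.9492 → 9.5 × 10^-1 L (2 s.f., last digit at the 10^-2 place).
Difference: 908.9708 L; keep the coarser place, 10^0.
Result: 909 L.

909 L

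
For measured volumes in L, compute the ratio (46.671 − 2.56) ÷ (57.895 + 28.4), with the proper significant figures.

46.671 − 2.56 = 44.111, limited to 2 d.p. → 4 s.f.; 57.895 + 28.4 = 86.295, limited to 1 d.p. → 3 s.f.
Carrying full precision, 44.111 ÷ 86.295 = 0.511165189177…; keep min(4, 3) = 3 s.f.
Rounded to 3 significant figures: 0.511.

0.511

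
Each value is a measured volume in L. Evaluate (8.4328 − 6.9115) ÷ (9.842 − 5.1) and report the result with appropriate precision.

0.32

8.4328 − 6.9115 = 1.5213, limited to 4 d.p. → 5 s.f.; 9.842 − 5.1 = 4.742, limited to 1 d.p. → 2 s.f.
Carrying full precision, 1.5213 ÷ 4.742 = 0.320814002531…; keep min(5, 2) = 2 s.f.
Rounded to 2 significant figures: 0.32.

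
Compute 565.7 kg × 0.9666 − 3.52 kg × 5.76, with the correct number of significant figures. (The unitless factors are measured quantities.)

526.5 kg

565.7 × 0.9666 = 546.80562 → 546.8 kg (4 s.f., last digit at the 10^-1 place).
3.52 × 5.76 = 20.2752 → 20.3 kg (3 s.f., last digit at the 10^-1 place).
Difference: 526.53042 kg; keep the coarser place, 10^-1.
Result: 526.5 kg.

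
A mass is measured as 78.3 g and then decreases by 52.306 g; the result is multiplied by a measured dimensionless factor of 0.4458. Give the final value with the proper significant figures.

78.3 g − 52.306 g = 25.994 g; the difference is limited to 1 decimal place (3 s.f.).
Carrying full precision, 25.994 × 0.4458 = 11.5881252 g; 0.4458 has 4 s.f., so the result keeps min(3, 4) = 3 s.f.
Rounded to 3 significant figures: 11.6 g.

11.6 g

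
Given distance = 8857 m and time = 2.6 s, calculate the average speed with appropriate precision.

average speed = 8857 m ÷ 2.6 s = 3406.53846154… m/s.
8857 has 4 significant figures; 2.6 has 2.
Division/multiplication keeps the fewest: 2 significant figures.
Rounded: 3.4 × 10³ m/s.

3.4 × 10³ m/s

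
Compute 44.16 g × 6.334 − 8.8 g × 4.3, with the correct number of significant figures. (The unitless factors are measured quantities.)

44.16 × 6.334 = 279.70944 → 279.7 g (4 s.f., last digit at the 10^-1 place).
8.8 × 4.3 = 37.84 → 38 g (2 s.f., last digit at the 10^0 place).
Difference: 241.86944 g; keep the coarser place, 10^0.
Result: 242 g.

242 g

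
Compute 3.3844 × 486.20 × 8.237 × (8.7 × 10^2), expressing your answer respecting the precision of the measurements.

1.2 × 10^7

3.3844 × 486.20 × 8.237 × (8.7 × 10^2) = 11791931.8206…
Multiplication/division keeps the fewest significant figures: 3.3844 → 5 s.f., 486.20 → 5 s.f., 8.237 → 4 s.f., 8.7 × 10^2 → 2 s.f.; limit is 2.
Rounded to 2 significant figures: 1.2 × 10^7.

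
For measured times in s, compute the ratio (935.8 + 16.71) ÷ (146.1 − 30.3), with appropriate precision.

8.225

935.8 + 16.71 = 952.51, limited to 1 d.p. → 4 s.f.; 146.1 − 30.3 = 115.8, limited to 1 d.p. → 4 s.f.
Carrying full precision, 952.51 ÷ 115.8 = 8.22547495682…; keep min(4, 4) = 4 s.f.
Rounded to 4 significant figures: 8.225.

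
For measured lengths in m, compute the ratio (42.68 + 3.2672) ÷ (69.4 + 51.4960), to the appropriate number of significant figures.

0.3801

42.68 + 3.2672 = 45.9472, limited to 2 d.p. → 4 s.f.; 69.4 + 51.4960 = 120.8960, limited to 1 d.p. → 4 s.f.
Carrying full precision, 45.9472 ÷ 120.8960 = 0.380055584966…; keep min(4, 4) = 4 s.f.
Rounded to 4 significant figures: 0.3801.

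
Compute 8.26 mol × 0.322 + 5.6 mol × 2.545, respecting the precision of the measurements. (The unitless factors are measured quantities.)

8.26 × 0.322 = 2.65972 → 2.66 mol (3 s.f., last digit at the 10^-2 place).
5.6 × 2.545 = 14.252 → 14 mol (2 s.f., last digit at the 10^0 place).
Sum: 16.91172 mol; keep the coarser place, 10^0.
Result: 17 mol.

17 mol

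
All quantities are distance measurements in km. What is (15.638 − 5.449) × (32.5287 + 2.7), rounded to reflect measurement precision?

15.638 − 5.449 = 10.189, limited to 3 d.p. → 5 s.f.; 32.5287 + 2.7 = 35.2287, limited to 1 d.p. → 3 s.f.
Carrying full precision, 10.189 × 35.2287 = 358.9452243; keep min(5, 3) = 3 s.f.
Rounded to 3 significant figures: 3.59 × 10^2 km².

3.59 × 10^2 km²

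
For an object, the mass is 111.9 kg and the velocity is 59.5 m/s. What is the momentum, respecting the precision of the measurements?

momentum = 111.9 kg × 59.5 m/s = 6658.05 kg·m/s.
111.9 has 4 significant figures; 59.5 has 3.
Division/multiplication keeps the fewest: 3 significant figures.
Rounded: 6.66 × 10³ kg·m/s.

6.66 × 10³ kg·m/s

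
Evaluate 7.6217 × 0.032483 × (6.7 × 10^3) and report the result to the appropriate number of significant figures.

7.6217 × 0.032483 × (6.7 × 10^3) = 1658.75706337
Multiplication/division keeps the fewest significant figures: 7.6217 → 5 s.f., 0.032483 → 5 s.f., 6.7 × 10^3 → 2 s.f.; limit is 2.
Rounded to 2 significant figures: 1.7 × 10^3.

1.7 × 10^3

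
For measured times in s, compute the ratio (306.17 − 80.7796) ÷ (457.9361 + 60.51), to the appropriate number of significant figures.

306.17 − 80.7796 = 225.3904, limited to 2 d.p. → 5 s.f.; 457.9361 + 60.51 = 518.4461, limited to 2 d.p. → 5 s.f.
Carrying full precision, 225.3904 ÷ 518.4461 = 0.434742203674…; keep min(5, 5) = 5 s.f.
Rounded to 5 significant figures: 4.3474 × 10^-1.

4.3474 × 10^-1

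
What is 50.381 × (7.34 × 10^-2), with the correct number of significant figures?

3.70

50.381 × (7.34 × 10^-2) = 3.6979654
Multiplication/division keeps the fewest significant figures: 50.381 → 5 s.f., 7.34 × 10^-2 → 3 s.f.; limit is 3.
Rounded to 3 significant figures: 3.70.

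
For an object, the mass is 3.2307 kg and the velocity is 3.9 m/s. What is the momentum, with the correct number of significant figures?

momentum = 3.2307 kg × 3.9 m/s = 12.59973 kg·m/s.
3.2307 has 5 significant figures; 3.9 has 2.
Division/multiplication keeps the fewest: 2 significant figures.
Rounded: 13 kg·m/s.

13 kg·m/s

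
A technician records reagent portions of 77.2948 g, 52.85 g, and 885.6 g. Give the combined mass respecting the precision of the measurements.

77.2948 g + 52.85 g + 885.6 g = 1015.7448 g.
Addition/subtraction keeps the fewest decimal places: 77.2948 → 4 decimal places, 52.85 → 2 decimal places, 885.6 → 1 decimal place; limit is 1.
Rounded to 1 decimal place: 1015.7 g.

1015.7 g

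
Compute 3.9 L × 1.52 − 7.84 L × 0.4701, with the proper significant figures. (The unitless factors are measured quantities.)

3.9 × 1.52 = 5.928 → 5.9 L (2 s.f., last digit at the 10^-1 place).
7.84 × 0.4701 = 3.685584 → 3.69 L (3 s.f., last digit at the 10^-2 place).
Difference: 2.242416 L; keep the coarser place, 10^-1.
Result: 2.2 L.

2.2 L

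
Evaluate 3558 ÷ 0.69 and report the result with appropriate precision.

3558 ÷ 0.69 = 5156.52173913…
Multiplication/division keeps the fewest significant figures: 3558 → 4 s.f., 0.69 → 2 s.f.; limit is 2.
Rounded to 2 significant figures: 5.2 × 10^3.

5.2 × 10^3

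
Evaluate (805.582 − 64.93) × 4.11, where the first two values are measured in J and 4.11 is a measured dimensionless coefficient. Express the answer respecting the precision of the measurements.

3.04 × 10^3 J

805.582 J − 64.93 J = 740.652 J; the difference is limited to 2 decimal places (5 s.f.).
Carrying full precision, 740.652 × 4.11 = 3044.07972 J; 4.11 has 3 s.f., so the result keeps min(5, 3) = 3 s.f.
Rounded to 3 significant figures: 3.04 × 10^3 J.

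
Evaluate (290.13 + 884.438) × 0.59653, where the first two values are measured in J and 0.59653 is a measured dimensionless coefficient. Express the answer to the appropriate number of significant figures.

700.67 J

290.13 J + 884.438 J = 1174.568 J; the sum is limited to 2 decimal places (6 s.f.).
Carrying full precision, 1174.568 × 0.59653 = 700.66504904 J; 0.59653 has 5 s.f., so the result keeps min(6, 5) = 5 s.f.
Rounded to 5 significant figures: 700.67 J.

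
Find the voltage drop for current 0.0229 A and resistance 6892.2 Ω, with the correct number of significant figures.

158 V

voltage drop = 0.0229 A × 6892.2 Ω = 157.83138 V.
0.0229 has 3 significant figures; 6892.2 has 5.
Division/multiplication keeps the fewest: 3 significant figures.
Rounded: 158 V.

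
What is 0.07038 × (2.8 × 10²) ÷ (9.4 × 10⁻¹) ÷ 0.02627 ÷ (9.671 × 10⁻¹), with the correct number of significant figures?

8.3 × 10²

0.07038 × (2.8 × 10²) ÷ (9.4 × 10⁻¹) ÷ 0.02627 ÷ (9.671 × 10⁻¹) = 825.178652472…
Multiplication/division keeps the fewest significant figures: 0.07038 → 4 s.f., 2.8 × 10² → 2 s.f., 9.4 × 10⁻¹ → 2 s.f., 0.02627 → 4 s.f., 9.671 × 10⁻¹ → 4 s.f.; limit is 2.
Rounded to 2 significant figures: 8.3 × 10².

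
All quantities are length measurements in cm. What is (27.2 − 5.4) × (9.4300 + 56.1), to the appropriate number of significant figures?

27.2 − 5.4 = 21.8, limited to 1 d.p. → 3 s.f.; 9.4300 + 56.1 = 65.5300, limited to 1 d.p. → 3 s.f.
Carrying full precision, 21.8 × 65.5300 = 1428.554; keep min(3, 3) = 3 s.f.
Rounded to 3 significant figures: 1.43 × 10^3 cm².

1.43 × 10^3 cm²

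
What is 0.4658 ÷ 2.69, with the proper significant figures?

1.73 × 10^-1

0.4658 ÷ 2.69 = 0.173159851301…
Multiplication/division keeps the fewest significant figures: 0.4658 → 4 s.f., 2.69 → 3 s.f.; limit is 3.
Rounded to 3 significant figures: 1.73 × 10^-1.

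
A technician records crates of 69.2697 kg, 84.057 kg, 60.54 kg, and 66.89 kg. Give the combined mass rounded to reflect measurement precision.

280.76 kg

69.2697 kg + 84.057 kg + 60.54 kg + 66.89 kg = 280.7567 kg.
Addition/subtraction keeps the fewest decimal places: 69.2697 → 4 decimal places, 84.057 → 3 decimal places, 60.54 → 2 decimal places, 66.89 → 2 decimal places; limit is 2.
Rounded to 2 decimal places: 280.76 kg.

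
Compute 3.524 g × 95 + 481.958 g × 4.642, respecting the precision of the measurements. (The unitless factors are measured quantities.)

3.524 × 95 = 334.78 → 3.3 × 10^2 g (2 s.f., last digit at the 10^1 place).
481.958 × 4.642 = 2237.249036 → 2237 g (4 s.f., last digit at the 10^0 place).
Sum: 2572.029036 g; keep the coarser place, 10^1.
Result: 2.57 × 10^3 g.

2.57 × 10^3 g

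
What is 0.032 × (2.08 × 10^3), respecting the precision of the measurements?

67

0.032 × (2.08 × 10^3) = 66.56
Multiplication/division keeps the fewest significant figures: 0.032 → 2 s.f., 2.08 × 10^3 → 3 s.f.; limit is 2.
Rounded to 2 significant figures: 67.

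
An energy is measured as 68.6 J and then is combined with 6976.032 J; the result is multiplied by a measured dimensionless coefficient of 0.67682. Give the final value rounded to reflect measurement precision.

68.6 J + 6976.032 J = 7044.632 J; the sum is limited to 1 decimal place (5 s.f.).
Carrying full precision, 7044.632 × 0.67682 = 4767.94783024 J; 0.67682 has 5 s.f., so the result keeps min(5, 5) = 5 s.f.
Rounded to 5 significant figures: 4767.9 J.

4767.9 J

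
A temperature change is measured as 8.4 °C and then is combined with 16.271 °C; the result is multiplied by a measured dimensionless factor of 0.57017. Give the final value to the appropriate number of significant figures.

14.1 °C

8.4 °C + 16.271 °C = 24.671 °C; the sum is limited to 1 decimal place (3 s.f.).
Carrying full precision, 24.671 × 0.57017 = 14.06666407 °C; 0.57017 has 5 s.f., so the result keeps min(3, 5) = 3 s.f.
Rounded to 3 significant figures: 14.1 °C.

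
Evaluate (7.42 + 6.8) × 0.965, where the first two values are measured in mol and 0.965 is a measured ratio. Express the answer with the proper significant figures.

13.7 mol

7.42 mol + 6.8 mol = 14.22 mol; the sum is limited to 1 decimal place (3 s.f.).
Carrying full precision, 14.22 × 0.965 = 13.7223 mol; 0.965 has 3 s.f., so the result keeps min(3, 3) = 3 s.f.
Rounded to 3 significant figures: 13.7 mol.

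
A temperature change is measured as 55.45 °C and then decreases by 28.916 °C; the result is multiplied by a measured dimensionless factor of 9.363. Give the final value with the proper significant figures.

248.4 °C

55.45 °C − 28.916 °C = 26.534 °C; the difference is limited to 2 decimal places (4 s.f.).
Carrying full precision, 26.534 × 9.363 = 248.437842 °C; 9.363 has 4 s.f., so the result keeps min(4, 4) = 4 s.f.
Rounded to 4 significant figures: 248.4 °C.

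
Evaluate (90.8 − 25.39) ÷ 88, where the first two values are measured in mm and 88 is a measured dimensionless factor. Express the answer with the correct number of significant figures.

90.8 mm − 25.39 mm = 65.41 mm; the difference is limited to 1 decimal place (3 s.f.).
Carrying full precision, 65.41 ÷ 88 = 0.743295454545… mm; 88 has 2 s.f., so the result keeps min(3, 2) = 2 s.f.
Rounded to 2 significant figures: 0.74 mm.

0.74 mm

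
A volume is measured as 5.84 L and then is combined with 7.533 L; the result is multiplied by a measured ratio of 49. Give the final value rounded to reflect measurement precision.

5.84 L + 7.533 L = 13.373 L; the sum is limited to 2 decimal places (4 s.f.).
Carrying full precision, 13.373 × 49 = 655.277 L; 49 has 2 s.f., so the result keeps min(4, 2) = 2 s.f.
Rounded to 2 significant figures: 6.6 × 10^2 L.

6.6 × 10^2 L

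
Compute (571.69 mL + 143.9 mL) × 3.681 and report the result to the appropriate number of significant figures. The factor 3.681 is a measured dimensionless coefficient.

2634 mL

571.69 mL + 143.9 mL = 715.59 mL; the sum is limited to 1 decimal place (4 s.f.).
Carrying full precision, 715.59 × 3.681 = 2634.08679 mL; 3.681 has 4 s.f., so the result keeps min(4, 4) = 4 s.f.
Rounded to 4 significant figures: 2634 mL.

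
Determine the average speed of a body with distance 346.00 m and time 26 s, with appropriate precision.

13 m/s

average speed = 346.00 m ÷ 26 s = 13.3076923077… m/s.
346.00 has 5 significant figures; 26 has 2.
Division/multiplication keeps the fewest: 2 significant figures.
Rounded: 13 m/s.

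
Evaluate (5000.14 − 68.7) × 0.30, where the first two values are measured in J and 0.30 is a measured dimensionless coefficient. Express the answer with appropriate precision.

5000.14 J − 68.7 J = 4931.44 J; the difference is limited to 1 decimal place (5 s.f.).
Carrying full precision, 4931.44 × 0.30 = 1479.432 J; 0.30 has 2 s.f., so the result keeps min(5, 2) = 2 s.f.
Rounded to 2 significant figures: 1.5 × 10³ J.

1.5 × 10³ J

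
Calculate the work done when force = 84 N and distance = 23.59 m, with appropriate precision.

2.0 × 10³ J

work done = 84 N × 23.59 m = 1981.56 J.
84 has 2 significant figures; 23.59 has 4.
Division/multiplication keeps the fewest: 2 significant figures.
Rounded: 2.0 × 10³ J.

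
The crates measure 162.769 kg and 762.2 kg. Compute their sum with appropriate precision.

9.250 × 10^2 kg

162.769 kg + 762.2 kg = 924.969 kg.
Addition/subtraction keeps the fewest decimal places: 162.769 → 3 decimal places, 762.2 → 1 decimal place; limit is 1.
Rounded to 1 decimal place: 9.250 × 10^2 kg.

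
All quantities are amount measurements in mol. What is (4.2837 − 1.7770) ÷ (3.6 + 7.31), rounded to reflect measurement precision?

0.230

4.2837 − 1.7770 = 2.5067, limited to 4 d.p. → 5 s.f.; 3.6 + 7.31 = 10.91, limited to 1 d.p. → 3 s.f.
Carrying full precision, 2.5067 ÷ 10.91 = 0.229761686526…; keep min(5, 3) = 3 s.f.
Rounded to 3 significant figures: 0.230.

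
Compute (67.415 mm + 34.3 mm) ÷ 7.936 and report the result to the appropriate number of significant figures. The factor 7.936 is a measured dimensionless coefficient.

12.82 mm

67.415 mm + 34.3 mm = 101.715 mm; the sum is limited to 1 decimal place (4 s.f.).
Carrying full precision, 101.715 ÷ 7.936 = 12.8169102823… mm; 7.936 has 4 s.f., so the result keeps min(4, 4) = 4 s.f.
Rounded to 4 significant figures: 12.82 mm.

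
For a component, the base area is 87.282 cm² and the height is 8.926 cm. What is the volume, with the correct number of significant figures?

volume = 87.282 cm² × 8.926 cm = 779.079132 cm³.
87.282 has 5 significant figures; 8.926 has 4.
Division/multiplication keeps the fewest: 4 significant figures.
Rounded: 779.1 cm³.

779.1 cm³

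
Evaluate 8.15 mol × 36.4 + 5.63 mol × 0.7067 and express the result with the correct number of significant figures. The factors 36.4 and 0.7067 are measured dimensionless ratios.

301 mol

8.15 × 36.4 = 296.66 → 297 mol (3 s.f., last digit at the 10^0 place).
5.63 × 0.7067 = 3.978721 → 3.98 mol (3 s.f., last digit at the 10^-2 place).
Sum: 300.638721 mol; keep the coarser place, 10^0.
Result: 301 mol.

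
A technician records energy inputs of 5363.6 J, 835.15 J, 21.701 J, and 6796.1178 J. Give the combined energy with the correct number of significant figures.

5363.6 J + 835.15 J + 21.701 J + 6796.1178 J = 13016.5688 J.
Addition/subtraction keeps the fewest decimal places: 5363.6 → 1 decimal place, 835.15 → 2 decimal places, 21.701 → 3 decimal places, 6796.1178 → 4 decimal places; limit is 1.
Rounded to 1 decimal place: 13016.6 J.

13016.6 J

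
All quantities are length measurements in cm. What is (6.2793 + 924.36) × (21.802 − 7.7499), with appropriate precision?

13077 cm²

6.2793 + 924.36 = 930.6393, limited to 2 d.p. → 5 s.f.; 21.802 − 7.7499 = 14.0521, limited to 3 d.p. → 5 s.f.
Carrying full precision, 930.6393 × 14.0521 = 13077.4365075…; keep min(5, 5) = 5 s.f.
Rounded to 5 significant figures: 13077 cm².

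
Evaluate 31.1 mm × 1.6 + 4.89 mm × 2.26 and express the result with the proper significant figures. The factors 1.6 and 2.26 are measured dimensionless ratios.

31.1 × 1.6 = 49.76 → 5.0 × 10^1 mm (2 s.f., last digit at the 10^0 place).
4.89 × 2.26 = 11.0514 → 11.1 mm (3 s.f., last digit at the 10^-1 place).
Sum: 60.8114 mm; keep the coarser place, 10^0.
Result: 61 mm.

61 mm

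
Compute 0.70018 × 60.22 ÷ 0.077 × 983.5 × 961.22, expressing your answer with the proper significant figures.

0.70018 × 60.22 ÷ 0.077 × 983.5 × 961.22 = 517674640.037…
Multiplication/division keeps the fewest significant figures: 0.70018 → 5 s.f., 60.22 → 4 s.f., 0.077 → 2 s.f., 983.5 → 4 s.f., 961.22 → 5 s.f.; limit is 2.
Rounded to 2 significant figures: 5.2 × 10⁸.

5.2 × 10⁸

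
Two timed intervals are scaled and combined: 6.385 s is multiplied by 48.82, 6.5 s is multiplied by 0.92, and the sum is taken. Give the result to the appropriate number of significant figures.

6.385 × 48.82 = 311.7157 → 311.7 s (4 s.f., last digit at the 10^-1 place).
6.5 × 0.92 = 5.98 → 6.0 s (2 s.f., last digit at the 10^-1 place).
Sum: 317.6957 s; keep the coarser place, 10^-1.
Result: 317.7 s.

317.7 s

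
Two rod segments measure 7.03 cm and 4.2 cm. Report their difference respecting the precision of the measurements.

2.8 cm

7.03 cm − 4.2 cm = 2.83 cm.
Addition/subtraction keeps the fewest decimal places: 7.03 → 2 decimal places, 4.2 → 1 decimal place; limit is 1.
Rounded to 1 decimal place: 2.8 cm.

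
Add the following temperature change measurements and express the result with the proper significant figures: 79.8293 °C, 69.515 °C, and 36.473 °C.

79.8293 °C + 69.515 °C + 36.473 °C = 185.8173 °C.
Addition/subtraction keeps the fewest decimal places: 79.8293 → 4 decimal places, 69.515 → 3 decimal places, 36.473 → 3 decimal places; limit is 3.
Rounded to 3 decimal places: 185.817 °C.

185.817 °C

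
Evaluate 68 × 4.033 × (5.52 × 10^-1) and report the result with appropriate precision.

68 × 4.033 × (5.52 × 10^-1) = 151.382688
Multiplication/division keeps the fewest significant figures: 68 → 2 s.f., 4.033 → 4 s.f., 5.52 × 10^-1 → 3 s.f.; limit is 2.
Rounded to 2 significant figures: 1.5 × 10^2.

1.5 × 10^2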